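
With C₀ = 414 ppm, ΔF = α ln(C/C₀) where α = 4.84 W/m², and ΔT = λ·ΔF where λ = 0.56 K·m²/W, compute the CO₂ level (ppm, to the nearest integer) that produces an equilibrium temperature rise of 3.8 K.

C ≈ 1682 ppm

Required forcing: ΔF = ΔT/λ = 3.8/0.56 = 6.7857 W/m².
Then ln(C/414) = ΔF/4.84 = 6.7857/4.84 = 1.40200.
So C = 414 × e^1.40200 = 414 × 4.06332 = 1682.21 ppm.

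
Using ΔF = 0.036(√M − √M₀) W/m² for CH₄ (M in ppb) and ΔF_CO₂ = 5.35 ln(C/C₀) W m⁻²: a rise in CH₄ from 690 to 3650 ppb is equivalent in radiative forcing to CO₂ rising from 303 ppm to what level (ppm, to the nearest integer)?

CH₄ forcing: 0.036 × (√3650 − √690) = 0.036 × (60.4152 − 26.2679) = 0.036 × 34.1473 = 1.22930 W/m².
Set 5.35 ln(C/303) = 1.22930: ln(C/303) = 1.22930/5.35 = 0.22978, so C = 303 × e^0.22978 = 303 × 1.25832 = 381.27 ppm.

C ≈ 381 ppm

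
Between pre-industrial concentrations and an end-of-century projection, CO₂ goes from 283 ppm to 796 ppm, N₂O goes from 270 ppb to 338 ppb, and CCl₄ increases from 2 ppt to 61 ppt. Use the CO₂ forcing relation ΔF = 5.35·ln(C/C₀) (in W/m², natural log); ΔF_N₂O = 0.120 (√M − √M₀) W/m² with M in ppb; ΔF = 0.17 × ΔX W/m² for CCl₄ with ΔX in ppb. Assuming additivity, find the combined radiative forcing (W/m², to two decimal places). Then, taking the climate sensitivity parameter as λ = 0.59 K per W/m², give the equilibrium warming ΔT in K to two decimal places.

ΔF = 5.78 W/m²; ΔT = 3.41 K

CO₂: 5.35 × ln(796/283) = 5.35 × ln(2.81272) = 5.35 × 1.03415 = 5.5327 W/m².
N₂O: 0.120 × (√338 − √270) = 0.120 × (18.3848 − 16.4317) = 0.120 × 1.9531 = 0.2344 W/m².
CCl₄: Δ = 61 − 2 = 59 ppt = 0.059 ppb; ΔF = 0.17 × 0.059 = 0.0100 W/m².
Total ΔF = 5.5327 + 0.2344 + 0.0100 = 5.7771 W/m².
ΔT = λ ΔF = 0.59 × 5.78 = 3.4102 K.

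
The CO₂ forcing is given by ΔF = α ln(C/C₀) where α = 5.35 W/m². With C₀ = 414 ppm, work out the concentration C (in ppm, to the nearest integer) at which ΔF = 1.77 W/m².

C ≈ 576 ppm

Set 5.35 ln(C/414) = 1.77, so ln(C/414) = 1.77/5.35 = 0.33084.
Then C/414 = e^0.33084 = 1.39214, giving C = 414 × 1.39214 = 576.35 ppm.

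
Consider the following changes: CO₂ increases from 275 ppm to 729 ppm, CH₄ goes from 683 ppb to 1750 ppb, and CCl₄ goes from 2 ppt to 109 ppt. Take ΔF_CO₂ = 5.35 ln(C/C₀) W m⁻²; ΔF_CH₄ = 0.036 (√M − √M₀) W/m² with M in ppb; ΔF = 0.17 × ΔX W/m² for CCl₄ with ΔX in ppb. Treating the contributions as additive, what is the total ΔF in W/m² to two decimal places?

ΔF = 5.80 W/m²

CO₂: 5.35 × ln(729/275) = 5.35 × ln(2.65091) = 5.35 × 0.97490 = 5.2157 W/m².
CH₄: 0.036 × (√1750 − √683) = 0.036 × (41.8330 − 26.1343) = 0.036 × 15.6987 = 0.5652 W/m².
CCl₄: Δ = 109 − 2 = 107 ppt = 0.107 ppb; ΔF = 0.17 × 0.107 = 0.0182 W/m².
Total ΔF = 5.2157 + 0.5652 + 0.0182 = 5.7991 W/m².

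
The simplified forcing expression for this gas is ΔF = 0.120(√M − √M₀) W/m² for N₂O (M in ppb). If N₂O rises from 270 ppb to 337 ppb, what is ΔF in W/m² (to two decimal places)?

ΔF = 0.23 W/m²

N₂O: 0.120 × (√337 − √270) = 0.120 × (18.3576 − 16.4317) = 0.120 × 1.9259 = 0.2311 W/m².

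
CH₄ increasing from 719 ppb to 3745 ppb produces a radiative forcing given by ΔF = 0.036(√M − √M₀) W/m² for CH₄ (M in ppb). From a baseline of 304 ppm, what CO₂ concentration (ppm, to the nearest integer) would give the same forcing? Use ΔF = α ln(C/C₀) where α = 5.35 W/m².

C ≈ 383 ppm

CH₄ forcing: 0.036 × (√3745 − √719) = 0.036 × (61.1964 − 26.8142) = 0.036 × 34.3822 = 1.23776 W/m².
Set 5.35 ln(C/304) = 1.23776: ln(C/304) = 1.23776/5.35 = 0.23136, so C = 304 × e^0.23136 = 304 × 1.26031 = 383.13 ppm.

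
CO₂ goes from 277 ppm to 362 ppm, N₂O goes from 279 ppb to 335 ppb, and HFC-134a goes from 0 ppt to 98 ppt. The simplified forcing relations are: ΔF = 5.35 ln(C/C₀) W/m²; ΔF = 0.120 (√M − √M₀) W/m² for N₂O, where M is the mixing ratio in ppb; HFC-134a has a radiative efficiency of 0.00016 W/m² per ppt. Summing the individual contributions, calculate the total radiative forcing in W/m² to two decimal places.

CO₂: 5.35 × ln(362/277) = 5.35 × ln(1.30686) = 5.35 × 0.26763 = 1.4318 W/m².
N₂O: 0.120 × (√335 − √279) = 0.120 × (18.3030 − 16.7033) = 0.120 × 1.5997 = 0.1920 W/m².
HFC-134a: ΔF = 0.00016 × (98 − 0) = 0.00016 × 98 = 0.0157 W/m².
Total ΔF = 1.4318 + 0.1920 + 0.0157 = 1.6395 W/m².

ΔF = 1.64 W/m²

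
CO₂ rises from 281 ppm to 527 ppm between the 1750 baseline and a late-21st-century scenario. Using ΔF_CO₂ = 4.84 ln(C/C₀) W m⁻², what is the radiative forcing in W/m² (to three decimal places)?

CO₂ absorption bands are partially saturated, so forcing scales with the logarithm of the concentration ratio.
CO₂: 4.84 × ln(527/281) = 4.84 × ln(1.87544) = 4.84 × 0.62884 = 3.0436 W/m².

ΔF = 3.044 W/m²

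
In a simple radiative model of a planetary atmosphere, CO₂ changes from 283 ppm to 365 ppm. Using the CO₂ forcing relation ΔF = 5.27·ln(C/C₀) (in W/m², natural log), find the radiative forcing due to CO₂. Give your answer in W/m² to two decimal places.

ΔF = 1.34 W/m²

CO₂: 5.27 × ln(365/283) = 5.27 × ln(1.28975) = 5.27 × 0.25445 = 1.3410 W/m².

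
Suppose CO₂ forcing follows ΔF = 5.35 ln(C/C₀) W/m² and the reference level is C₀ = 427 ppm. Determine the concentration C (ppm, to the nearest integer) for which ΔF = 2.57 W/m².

Set 5.35 ln(C/427) = 2.57, so ln(C/427) = 2.57/5.35 = 0.48037.
Then C/427 = e^0.48037 = 1.61667, giving C = 427 × 1.61667 = 690.32 ppm.

C ≈ 690 ppm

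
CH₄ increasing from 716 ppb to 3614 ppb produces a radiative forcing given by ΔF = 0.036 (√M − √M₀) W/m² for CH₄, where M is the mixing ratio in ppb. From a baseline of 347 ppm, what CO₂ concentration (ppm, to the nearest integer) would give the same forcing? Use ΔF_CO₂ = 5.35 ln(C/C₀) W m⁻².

C ≈ 434 ppm

CH₄ forcing: 0.036 × (√3614 − √716) = 0.036 × (60.1166 − 26.7582) = 0.036 × 33.3584 = 1.20090 W/m².
Set 5.35 ln(C/347) = 1.20090: ln(C/347) = 1.20090/5.35 = 0.22447, so C = 347 × e^0.22447 = 347 × 1.25166 = 434.33 ppm.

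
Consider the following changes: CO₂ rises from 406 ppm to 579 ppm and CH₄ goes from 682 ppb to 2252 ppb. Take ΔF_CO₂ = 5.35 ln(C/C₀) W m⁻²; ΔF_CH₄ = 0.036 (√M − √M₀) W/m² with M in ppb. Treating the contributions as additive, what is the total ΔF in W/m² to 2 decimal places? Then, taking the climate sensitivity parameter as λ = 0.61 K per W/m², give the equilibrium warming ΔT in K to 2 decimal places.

CO₂: 5.35 × ln(579/406) = 5.35 × ln(1.42611) = 5.35 × 0.35495 = 1.8990 W/m².
CH₄: 0.036 × (√2252 − √682) = 0.036 × (47.4552 − 26.1151) = 0.036 × 21.3401 = 0.7682 W/m².
Total ΔF = 1.8990 + 0.7682 = 2.6672 W/m².
ΔT = λ ΔF = 0.61 × 2.67 = 1.6287 K.

ΔF = 2.67 W/m²; ΔT = 1.63 K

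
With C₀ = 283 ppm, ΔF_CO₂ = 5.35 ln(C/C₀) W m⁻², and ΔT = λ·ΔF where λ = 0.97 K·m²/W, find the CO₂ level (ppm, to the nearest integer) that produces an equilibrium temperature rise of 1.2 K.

C ≈ 357 ppm

Required forcing: ΔF = ΔT/λ = 1.2/0.97 = 1.2371 W/m².
Then ln(C/283) = ΔF/5.35 = 1.2371/5.35 = 0.23123.
So C = 283 × e^0.23123 = 283 × 1.26015 = 356.62 ppm.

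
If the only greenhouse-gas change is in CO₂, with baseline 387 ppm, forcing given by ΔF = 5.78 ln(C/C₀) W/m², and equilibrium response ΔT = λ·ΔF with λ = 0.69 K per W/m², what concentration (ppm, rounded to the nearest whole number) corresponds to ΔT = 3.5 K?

Required forcing: ΔF = ΔT/λ = 3.5/0.69 = 5.0725 W/m².
Then ln(C/387) = ΔF/5.78 = 5.0725/5.78 = 0.87760.
So C = 387 × e^0.87760 = 387 × 2.40512 = 930.78 ppm.

C ≈ 931 ppm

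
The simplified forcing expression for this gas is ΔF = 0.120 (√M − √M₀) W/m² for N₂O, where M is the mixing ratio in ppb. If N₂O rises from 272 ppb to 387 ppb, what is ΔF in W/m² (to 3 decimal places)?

N₂O: 0.120 × (√387 − √272) = 0.120 × (19.6723 − 16.4924) = 0.120 × 3.1799 = 0.3816 W/m².

ΔF = 0.382 W/m²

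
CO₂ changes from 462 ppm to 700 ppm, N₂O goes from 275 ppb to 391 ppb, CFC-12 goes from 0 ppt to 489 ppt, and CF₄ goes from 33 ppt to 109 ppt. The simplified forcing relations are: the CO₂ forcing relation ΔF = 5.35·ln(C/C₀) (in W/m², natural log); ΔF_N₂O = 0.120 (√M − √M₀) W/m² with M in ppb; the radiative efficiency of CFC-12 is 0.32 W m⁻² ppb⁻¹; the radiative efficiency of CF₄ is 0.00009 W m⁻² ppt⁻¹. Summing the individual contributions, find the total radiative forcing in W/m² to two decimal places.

CO₂: 5.35 × ln(700/462) = 5.35 × ln(1.51515) = 5.35 × 0.41551 = 2.2230 W/m².
N₂O: 0.120 × (√391 − √275) = 0.120 × (19.7737 − 16.5831) = 0.120 × 3.1906 = 0.3829 W/m².
CFC-12: Δ = 489 − 0 = 489 ppt = 0.489 ppb; ΔF = 0.32 × 0.489 = 0.1565 W/m².
CF₄: ΔF = 0.00009 × (109 − 33) = 0.00009 × 76 = 0.0068 W/m².
Total ΔF = 2.2230 + 0.3829 + 0.1565 + 0.0068 = 2.7692 W/m².

ΔF = 2.77 W/m²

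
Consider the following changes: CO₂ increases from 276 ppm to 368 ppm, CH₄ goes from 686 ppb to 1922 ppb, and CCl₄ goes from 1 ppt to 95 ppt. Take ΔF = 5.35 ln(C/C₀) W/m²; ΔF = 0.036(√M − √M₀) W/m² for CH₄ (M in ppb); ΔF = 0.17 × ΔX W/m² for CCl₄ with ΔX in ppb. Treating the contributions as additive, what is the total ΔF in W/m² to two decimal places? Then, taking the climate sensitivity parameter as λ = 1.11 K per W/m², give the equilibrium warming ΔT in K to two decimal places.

CO₂: 5.35 × ln(368/276) = 5.35 × ln(1.33333) = 5.35 × 0.28768 = 1.5391 W/m².
CH₄: 0.036 × (√1922 − √686) = 0.036 × (43.8406 − 26.1916) = 0.036 × 17.6490 = 0.6354 W/m².
CCl₄: Δ = 95 − 1 = 94 ppt = 0.094 ppb; ΔF = 0.17 × 0.094 = 0.0160 W/m².
Total ΔF = 1.5391 + 0.6354 + 0.0160 = 2.1905 W/m².
ΔT = λ ΔF = 1.11 × 2.19 = 2.4309 K.

ΔF = 2.19 W/m²; ΔT = 2.43 K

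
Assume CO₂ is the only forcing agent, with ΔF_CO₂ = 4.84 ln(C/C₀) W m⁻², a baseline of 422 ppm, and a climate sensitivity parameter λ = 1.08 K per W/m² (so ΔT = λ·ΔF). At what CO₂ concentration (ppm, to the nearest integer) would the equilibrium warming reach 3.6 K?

Required forcing: ΔF = ΔT/λ = 3.6/1.08 = 3.3333 W/m².
Then ln(C/422) = ΔF/4.84 = 3.3333/4.84 = 0.68870.
So C = 422 × e^0.68870 = 422 × 1.99113 = 840.26 ppm.

C ≈ 840 ppm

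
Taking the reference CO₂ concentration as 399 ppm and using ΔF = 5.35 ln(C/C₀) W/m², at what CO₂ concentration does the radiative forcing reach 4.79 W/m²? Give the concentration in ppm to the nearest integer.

C ≈ 977 ppm

Set 5.35 ln(C/399) = 4.79, so ln(C/399) = 4.79/5.35 = 0.89533.
Then C/399 = e^0.89533 = 2.44814, giving C = 399 × 2.44814 = 976.81 ppm.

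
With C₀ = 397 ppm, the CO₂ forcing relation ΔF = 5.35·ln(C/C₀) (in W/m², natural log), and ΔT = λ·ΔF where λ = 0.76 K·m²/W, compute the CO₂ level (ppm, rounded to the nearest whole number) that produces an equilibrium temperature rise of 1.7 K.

Required forcing: ΔF = ΔT/λ = 1.7/0.76 = 2.2368 W/m².
Then ln(C/397) = ΔF/5.35 = 2.2368/5.35 = 0.41809.
So C = 397 × e^0.41809 = 397 × 1.51906 = 603.07 ppm.

C ≈ 603 ppm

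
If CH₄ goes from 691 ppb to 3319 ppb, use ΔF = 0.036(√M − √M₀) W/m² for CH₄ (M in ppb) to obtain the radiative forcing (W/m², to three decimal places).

ΔF = 1.128 W/m²

CH₄: 0.036 × (√3319 − √691) = 0.036 × (57.6108 − 26.2869) = 0.036 × 31.3239 = 1.1277 W/m².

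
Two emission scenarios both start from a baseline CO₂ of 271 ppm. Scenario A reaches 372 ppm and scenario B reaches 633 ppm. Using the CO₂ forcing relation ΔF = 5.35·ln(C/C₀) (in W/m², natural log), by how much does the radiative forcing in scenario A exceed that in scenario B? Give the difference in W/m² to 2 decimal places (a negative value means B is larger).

ΔF_A = 5.35 ln(372/271) = 5.35 × 0.31678 = 1.6948 W/m².
ΔF_B = 5.35 ln(633/271) = 5.35 × 0.84835 = 4.5387 W/m².
Difference: 1.6948 − 4.5387 = -2.8439 W/m².

ΔF_A − ΔF_B = -2.84 W/m²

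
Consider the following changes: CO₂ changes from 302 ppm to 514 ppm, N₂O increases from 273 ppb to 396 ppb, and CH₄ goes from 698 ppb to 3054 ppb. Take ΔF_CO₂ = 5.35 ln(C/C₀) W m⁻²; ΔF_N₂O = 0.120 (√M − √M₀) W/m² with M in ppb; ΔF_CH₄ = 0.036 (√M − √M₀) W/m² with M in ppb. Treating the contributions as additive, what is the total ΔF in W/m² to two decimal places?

ΔF = 4.29 W/m²

CO₂: 5.35 × ln(514/302) = 5.35 × ln(1.70199) = 5.35 × 0.53180 = 2.8451 W/m².
N₂O: 0.120 × (√396 − √273) = 0.120 × (19.8997 − 16.5227) = 0.120 × 3.3770 = 0.4052 W/m².
CH₄: 0.036 × (√3054 − √698) = 0.036 × (55.2630 − 26.4197) = 0.036 × 28.8433 = 1.0384 W/m².
Total ΔF = 2.8451 + 0.4052 + 1.0384 = 4.2887 W/m².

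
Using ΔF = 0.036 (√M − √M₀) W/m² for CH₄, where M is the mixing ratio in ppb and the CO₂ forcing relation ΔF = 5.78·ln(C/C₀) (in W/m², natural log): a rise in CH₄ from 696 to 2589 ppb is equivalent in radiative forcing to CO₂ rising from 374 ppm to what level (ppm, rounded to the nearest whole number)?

CH₄ forcing: 0.036 × (√2589 − √696) = 0.036 × (50.8822 − 26.3818) = 0.036 × 24.5004 = 0.88201 W/m².
Set 5.78 ln(C/374) = 0.88201: ln(C/374) = 0.88201/5.78 = 0.15260, so C = 374 × e^0.15260 = 374 × 1.16486 = 435.66 ppm.

C ≈ 436 ppm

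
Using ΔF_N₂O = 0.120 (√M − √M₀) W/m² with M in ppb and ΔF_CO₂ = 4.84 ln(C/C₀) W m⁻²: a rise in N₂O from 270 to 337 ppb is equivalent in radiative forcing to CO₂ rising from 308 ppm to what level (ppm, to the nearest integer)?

C ≈ 323 ppm

N₂O forcing: 0.120 × (√337 − √270) = 0.120 × (18.3576 − 16.4317) = 0.120 × 1.9259 = 0.23111 W/m².
Set 4.84 ln(C/308) = 0.23111: ln(C/308) = 0.23111/4.84 = 0.04775, so C = 308 × e^0.04775 = 308 × 1.04891 = 323.06 ppm.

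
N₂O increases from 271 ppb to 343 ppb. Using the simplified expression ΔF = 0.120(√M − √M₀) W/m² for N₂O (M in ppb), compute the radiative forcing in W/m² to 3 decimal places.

ΔF = 0.247 W/m²

N₂O: 0.120 × (√343 − √271) = 0.120 × (18.5203 − 16.4621) = 0.120 × 2.0582 = 0.2470 W/m².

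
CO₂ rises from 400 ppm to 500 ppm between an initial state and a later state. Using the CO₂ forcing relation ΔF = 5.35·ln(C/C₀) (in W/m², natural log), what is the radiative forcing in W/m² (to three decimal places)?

ΔF = 1.194 W/m²

CO₂: 5.35 × ln(500/400) = 5.35 × ln(1.25000) = 5.35 × 0.22314 = 1.1938 W/m².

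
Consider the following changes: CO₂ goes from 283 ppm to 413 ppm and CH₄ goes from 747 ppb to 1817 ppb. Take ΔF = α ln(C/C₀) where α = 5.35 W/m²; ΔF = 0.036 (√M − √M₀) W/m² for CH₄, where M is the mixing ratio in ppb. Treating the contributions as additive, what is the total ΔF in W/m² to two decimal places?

ΔF = 2.57 W/m²

CO₂: 5.35 × ln(413/283) = 5.35 × ln(1.45936) = 5.35 × 0.37800 = 2.0223 W/m².
CH₄: 0.036 × (√1817 − √747) = 0.036 × (42.6263 − 27.3313) = 0.036 × 15.2950 = 0.5506 W/m².
Total ΔF = 2.0223 + 0.5506 = 2.5729 W/m².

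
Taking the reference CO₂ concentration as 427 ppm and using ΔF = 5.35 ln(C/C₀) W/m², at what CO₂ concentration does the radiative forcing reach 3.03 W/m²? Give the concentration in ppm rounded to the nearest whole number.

Set 5.35 ln(C/427) = 3.03, so ln(C/427) = 3.03/5.35 = 0.56636.
Then C/427 = e^0.56636 = 1.76184, giving C = 427 × 1.76184 = 752.31 ppm.

C ≈ 752 ppm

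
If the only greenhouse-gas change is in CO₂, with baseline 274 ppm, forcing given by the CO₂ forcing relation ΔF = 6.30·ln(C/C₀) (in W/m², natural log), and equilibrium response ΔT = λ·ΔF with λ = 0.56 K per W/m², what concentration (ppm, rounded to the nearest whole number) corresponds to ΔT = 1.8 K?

Required forcing: ΔF = ΔT/λ = 1.8/0.56 = 3.2143 W/m².
Then ln(C/274) = ΔF/6.30 = 3.2143/6.30 = 0.51021.
So C = 274 × e^0.51021 = 274 × 1.66564 = 456.39 ppm.

C ≈ 456 ppm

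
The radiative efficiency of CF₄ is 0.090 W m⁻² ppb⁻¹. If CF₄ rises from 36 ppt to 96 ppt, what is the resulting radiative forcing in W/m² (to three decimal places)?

CF₄: Δ = 96 − 36 = 60 ppt = 0.060 ppb; ΔF = 0.090 × 0.060 = 0.0054 W/m².

ΔF = 0.005 W/m²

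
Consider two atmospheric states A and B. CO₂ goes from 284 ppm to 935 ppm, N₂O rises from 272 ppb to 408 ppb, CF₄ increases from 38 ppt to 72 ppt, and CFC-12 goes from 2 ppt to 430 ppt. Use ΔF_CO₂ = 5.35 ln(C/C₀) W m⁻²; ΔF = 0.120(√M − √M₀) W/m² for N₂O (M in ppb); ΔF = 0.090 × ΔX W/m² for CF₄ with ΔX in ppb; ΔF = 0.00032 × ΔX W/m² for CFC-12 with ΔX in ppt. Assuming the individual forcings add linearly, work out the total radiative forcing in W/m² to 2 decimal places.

ΔF = 6.96 W/m²

CO₂: 5.35 × ln(935/284) = 5.35 × ln(3.29225) = 5.35 × 1.19157 = 6.3749 W/m².
N₂O: 0.120 × (√408 − √272) = 0.120 × (20.1990 − 16.4924) = 0.120 × 3.7066 = 0.4448 W/m².
CF₄: Δ = 72 − 38 = 34 ppt = 0.034 ppb; ΔF = 0.090 × 0.034 = 0.0031 W/m².
CFC-12: ΔF = 0.00032 × (430 − 2) = 0.00032 × 428 = 0.1370 W/m².
Total ΔF = 6.3749 + 0.4448 + 0.0031 + 0.1370 = 6.9598 W/m².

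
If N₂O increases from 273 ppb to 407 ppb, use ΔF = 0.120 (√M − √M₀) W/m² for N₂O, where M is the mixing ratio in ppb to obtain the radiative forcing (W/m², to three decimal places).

N₂O: 0.120 × (√407 − √273) = 0.120 × (20.1742 − 16.5227) = 0.120 × 3.6515 = 0.4382 W/m².

ΔF = 0.438 W/m²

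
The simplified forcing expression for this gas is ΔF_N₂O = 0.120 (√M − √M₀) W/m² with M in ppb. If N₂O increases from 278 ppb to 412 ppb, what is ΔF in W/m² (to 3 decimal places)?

ΔF = 0.435 W/m²

N₂O: 0.120 × (√412 − √278) = 0.120 × (20.2978 − 16.6733) = 0.120 × 3.6245 = 0.4349 W/m².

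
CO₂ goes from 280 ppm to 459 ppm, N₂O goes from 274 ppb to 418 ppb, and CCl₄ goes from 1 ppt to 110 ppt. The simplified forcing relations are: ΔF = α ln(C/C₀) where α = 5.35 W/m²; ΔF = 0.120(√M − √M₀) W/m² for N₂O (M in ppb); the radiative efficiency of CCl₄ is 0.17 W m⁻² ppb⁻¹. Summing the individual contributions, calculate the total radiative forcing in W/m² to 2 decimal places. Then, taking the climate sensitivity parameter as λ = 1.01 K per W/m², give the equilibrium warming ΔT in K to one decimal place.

ΔF = 3.13 W/m²; ΔT = 3.2 K

CO₂: 5.35 × ln(459/280) = 5.35 × ln(1.63929) = 5.35 × 0.49426 = 2.6443 W/m².
N₂O: 0.120 × (√418 − √274) = 0.120 × (20.4450 − 16.5529) = 0.120 × 3.8921 = 0.4671 W/m².
CCl₄: Δ = 110 − 1 = 109 ppt = 0.109 ppb; ΔF = 0.17 × 0.109 = 0.0185 W/m².
Total ΔF = 2.6443 + 0.4671 + 0.0185 = 3.1299 W/m².
ΔT = λ ΔF = 1.01 × 3.13 = 3.1613 K.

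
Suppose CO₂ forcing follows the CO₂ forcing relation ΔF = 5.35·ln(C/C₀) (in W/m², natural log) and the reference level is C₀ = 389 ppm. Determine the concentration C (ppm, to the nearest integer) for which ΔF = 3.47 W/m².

Set 5.35 ln(C/389) = 3.47, so ln(C/389) = 3.47/5.35 = 0.64860.
Then C/389 = e^0.64860 = 1.91286, giving C = 389 × 1.91286 = 744.10 ppm.

C ≈ 744 ppm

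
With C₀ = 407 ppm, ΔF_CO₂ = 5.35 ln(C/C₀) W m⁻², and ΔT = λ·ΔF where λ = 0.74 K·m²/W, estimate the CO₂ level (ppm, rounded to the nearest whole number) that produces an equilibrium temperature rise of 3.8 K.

Required forcing: ΔF = ΔT/λ = 3.8/0.74 = 5.1351 W/m².
Then ln(C/407) = ΔF/5.35 = 5.1351/5.35 = 0.95983.
So C = 407 × e^0.95983 = 407 × 2.61125 = 1062.78 ppm.

C ≈ 1063 ppm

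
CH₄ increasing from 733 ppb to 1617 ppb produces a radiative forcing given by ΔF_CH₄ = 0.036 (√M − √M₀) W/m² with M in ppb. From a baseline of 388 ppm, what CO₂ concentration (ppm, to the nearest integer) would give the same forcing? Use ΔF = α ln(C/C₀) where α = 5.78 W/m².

C ≈ 421 ppm

CH₄ forcing: 0.036 × (√1617 − √733) = 0.036 × (40.2119 − 27.0740) = 0.036 × 13.1379 = 0.47296 W/m².
Set 5.78 ln(C/388) = 0.47296: ln(C/388) = 0.47296/5.78 = 0.08183, so C = 388 × e^0.08183 = 388 × 1.08527 = 421.08 ppm.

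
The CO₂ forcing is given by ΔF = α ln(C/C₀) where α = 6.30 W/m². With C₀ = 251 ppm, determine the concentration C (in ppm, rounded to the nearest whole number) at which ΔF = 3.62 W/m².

Set 6.30 ln(C/251) = 3.62, so ln(C/251) = 3.62/6.30 = 0.57460.
Then C/251 = e^0.57460 = 1.77642, giving C = 251 × 1.77642 = 445.88 ppm.

C ≈ 446 ppm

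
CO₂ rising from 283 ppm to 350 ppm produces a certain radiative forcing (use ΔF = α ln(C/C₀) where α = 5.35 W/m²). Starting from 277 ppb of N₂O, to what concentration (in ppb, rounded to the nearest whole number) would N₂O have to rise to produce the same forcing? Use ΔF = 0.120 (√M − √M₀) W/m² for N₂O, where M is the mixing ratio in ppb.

M ≈ 682 ppb

CO₂ forcing: 5.35 × ln(350/283) = 5.35 × 0.212486 = 1.13680 W/m².
Set 0.120(√M − √277) = 1.13680: √M = 1.13680/0.120 + √277 = 9.4733 + 16.6433 = 26.1166.
M = (26.1166)² = 682.08 ppb.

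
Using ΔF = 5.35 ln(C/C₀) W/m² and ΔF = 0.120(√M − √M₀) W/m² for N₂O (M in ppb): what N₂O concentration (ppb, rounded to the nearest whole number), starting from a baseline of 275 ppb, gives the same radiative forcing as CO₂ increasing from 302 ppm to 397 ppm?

M ≈ 828 ppb

CO₂ forcing: 5.35 × ln(397/302) = 5.35 × 0.273509 = 1.46327 W/m².
Set 0.120(√M − √275) = 1.46327: √M = 1.46327/0.120 + √275 = 12.1939 + 16.5831 = 28.7770.
M = (28.7770)² = 828.12 ppb.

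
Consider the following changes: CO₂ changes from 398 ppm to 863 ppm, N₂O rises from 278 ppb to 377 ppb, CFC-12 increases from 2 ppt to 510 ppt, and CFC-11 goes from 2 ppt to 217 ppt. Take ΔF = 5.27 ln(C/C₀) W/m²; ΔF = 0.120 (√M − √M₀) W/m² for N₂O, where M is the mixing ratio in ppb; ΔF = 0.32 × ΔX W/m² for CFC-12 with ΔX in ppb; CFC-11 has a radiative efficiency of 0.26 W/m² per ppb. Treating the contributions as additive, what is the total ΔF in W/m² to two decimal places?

ΔF = 4.63 W/m²

CO₂: 5.27 × ln(863/398) = 5.27 × ln(2.16834) = 5.27 × 0.77396 = 4.0788 W/m².
N₂O: 0.120 × (√377 − √278) = 0.120 × (19.4165 − 16.6733) = 0.120 × 2.7432 = 0.3292 W/m².
CFC-12: Δ = 510 − 2 = 508 ppt = 0.508 ppb; ΔF = 0.32 × 0.508 = 0.1626 W/m².
CFC-11: Δ = 217 − 2 = 215 ppt = 0.215 ppb; ΔF = 0.26 × 0.215 = 0.0559 W/m².
Total ΔF = 4.0788 + 0.3292 + 0.1626 + 0.0559 = 4.6265 W/m².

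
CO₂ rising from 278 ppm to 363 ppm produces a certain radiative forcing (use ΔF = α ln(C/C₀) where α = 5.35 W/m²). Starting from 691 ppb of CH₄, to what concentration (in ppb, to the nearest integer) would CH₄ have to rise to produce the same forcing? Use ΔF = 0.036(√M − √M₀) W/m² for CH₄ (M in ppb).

CO₂ forcing: 5.35 × ln(363/278) = 5.35 × 0.266782 = 1.42728 W/m².
Set 0.036(√M − √691) = 1.42728: √M = 1.42728/0.036 + √691 = 39.6467 + 26.2869 = 65.9336.
M = (65.9336)² = 4347.24 ppb.

M ≈ 4347 ppb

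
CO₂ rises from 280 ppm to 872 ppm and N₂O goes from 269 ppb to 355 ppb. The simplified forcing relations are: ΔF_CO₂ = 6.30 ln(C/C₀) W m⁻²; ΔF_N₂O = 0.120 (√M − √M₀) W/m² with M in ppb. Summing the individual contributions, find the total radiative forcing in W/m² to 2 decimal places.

CO₂: 6.30 × ln(872/280) = 6.30 × ln(3.11429) = 6.30 × 1.13600 = 7.1568 W/m².
N₂O: 0.120 × (√355 − √269) = 0.120 × (18.8414 − 16.4012) = 0.120 × 2.4402 = 0.2928 W/m².
Total ΔF = 7.1568 + 0.2928 = 7.4496 W/m².

ΔF = 7.45 W/m²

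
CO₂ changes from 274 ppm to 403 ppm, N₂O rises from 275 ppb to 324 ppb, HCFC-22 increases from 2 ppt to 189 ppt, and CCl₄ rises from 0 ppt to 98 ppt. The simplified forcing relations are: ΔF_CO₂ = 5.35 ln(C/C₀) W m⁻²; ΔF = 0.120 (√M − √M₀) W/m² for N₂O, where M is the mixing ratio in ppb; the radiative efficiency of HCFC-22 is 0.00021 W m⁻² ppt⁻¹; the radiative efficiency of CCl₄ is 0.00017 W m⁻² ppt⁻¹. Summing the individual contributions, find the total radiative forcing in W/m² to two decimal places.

ΔF = 2.29 W/m²

CO₂: 5.35 × ln(403/274) = 5.35 × ln(1.47080) = 5.35 × 0.38581 = 2.0641 W/m².
N₂O: 0.120 × (√324 − √275) = 0.120 × (18.0000 − 16.5831) = 0.120 × 1.4169 = 0.1700 W/m².
HCFC-22: ΔF = 0.00021 × (189 − 2) = 0.00021 × 187 = 0.0393 W/m².
CCl₄: ΔF = 0.00017 × (98 − 0) = 0.00017 × 98 = 0.0167 W/m².
Total ΔF = 2.0641 + 0.1700 + 0.0393 + 0.0167 = 2.2901 W/m².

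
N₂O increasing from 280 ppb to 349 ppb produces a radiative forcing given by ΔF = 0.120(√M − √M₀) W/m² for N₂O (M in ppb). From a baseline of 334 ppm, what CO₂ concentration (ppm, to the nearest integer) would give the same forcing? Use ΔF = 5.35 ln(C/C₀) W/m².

C ≈ 349 ppm

N₂O forcing: 0.120 × (√349 − √280) = 0.120 × (18.6815 − 16.7332) = 0.120 × 1.9483 = 0.23380 W/m².
Set 5.35 ln(C/334) = 0.23380: ln(C/334) = 0.23380/5.35 = 0.04370, so C = 334 × e^0.04370 = 334 × 1.04467 = 348.92 ppm.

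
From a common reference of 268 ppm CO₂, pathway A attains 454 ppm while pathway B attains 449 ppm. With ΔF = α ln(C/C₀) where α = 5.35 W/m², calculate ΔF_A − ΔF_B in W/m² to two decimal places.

ΔF_A − ΔF_B = 0.06 W/m²

ΔF_A = 5.35 ln(454/268) = 5.35 × 0.52711 = 2.8200 W/m².
ΔF_B = 5.35 ln(449/268) = 5.35 × 0.51604 = 2.7608 W/m².
Difference: 2.8200 − 2.7608 = 0.0592 W/m².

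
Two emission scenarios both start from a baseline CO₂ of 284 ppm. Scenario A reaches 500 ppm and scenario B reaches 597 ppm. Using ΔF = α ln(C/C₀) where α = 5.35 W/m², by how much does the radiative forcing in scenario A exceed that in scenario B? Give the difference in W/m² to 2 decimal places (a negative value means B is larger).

ΔF_A = 5.35 ln(500/284) = 5.35 × 0.56563 = 3.0261 W/m².
ΔF_B = 5.35 ln(597/284) = 5.35 × 0.74294 = 3.9747 W/m².
Difference: 3.0261 − 3.9747 = -0.9486 W/m².
(Equivalently, ΔF_A − ΔF_B = 5.35 ln(500/597) = 5.35 × -0.17731 = -0.9486 W/m².)

ΔF_A − ΔF_B = -0.95 W/m²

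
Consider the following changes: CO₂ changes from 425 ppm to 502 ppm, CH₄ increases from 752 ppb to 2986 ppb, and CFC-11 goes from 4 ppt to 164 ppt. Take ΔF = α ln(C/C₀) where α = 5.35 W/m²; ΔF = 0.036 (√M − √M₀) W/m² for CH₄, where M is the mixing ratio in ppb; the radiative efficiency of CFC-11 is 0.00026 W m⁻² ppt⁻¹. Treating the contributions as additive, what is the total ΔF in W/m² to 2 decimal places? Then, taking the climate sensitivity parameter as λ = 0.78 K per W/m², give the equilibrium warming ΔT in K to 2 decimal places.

CO₂: 5.35 × ln(502/425) = 5.35 × ln(1.18118) = 5.35 × 0.16651 = 0.8908 W/m².
CH₄: 0.036 × (√2986 − √752) = 0.036 × (54.6443 − 27.4226) = 0.036 × 27.2217 = 0.9800 W/m².
CFC-11: ΔF = 0.00026 × (164 − 4) = 0.00026 × 160 = 0.0416 W/m².
Total ΔF = 0.8908 + 0.9800 + 0.0416 = 1.9124 W/m².
ΔT = λ ΔF = 0.78 × 1.91 = 1.4898 K.

ΔF = 1.91 W/m²; ΔT = 1.49 K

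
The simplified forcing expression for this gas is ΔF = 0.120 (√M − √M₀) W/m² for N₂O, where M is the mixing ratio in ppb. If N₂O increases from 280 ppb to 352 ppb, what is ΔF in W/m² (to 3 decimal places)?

N₂O: 0.120 × (√352 − √280) = 0.120 × (18.7617 − 16.7332) = 0.120 × 2.0285 = 0.2434 W/m².

ΔF = 0.243 W/m²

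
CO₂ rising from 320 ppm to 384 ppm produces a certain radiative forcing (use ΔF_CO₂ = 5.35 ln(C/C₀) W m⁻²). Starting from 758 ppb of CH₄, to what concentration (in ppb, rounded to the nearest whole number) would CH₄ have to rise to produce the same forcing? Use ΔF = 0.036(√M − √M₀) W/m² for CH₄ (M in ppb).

M ≈ 2984 ppb

CO₂ forcing: 5.35 × ln(384/320) = 5.35 × 0.182322 = 0.97542 W/m².
Set 0.036(√M − √758) = 0.97542: √M = 0.97542/0.036 + √758 = 27.0950 + 27.5318 = 54.6268.
M = (54.6268)² = 2984.09 ppb.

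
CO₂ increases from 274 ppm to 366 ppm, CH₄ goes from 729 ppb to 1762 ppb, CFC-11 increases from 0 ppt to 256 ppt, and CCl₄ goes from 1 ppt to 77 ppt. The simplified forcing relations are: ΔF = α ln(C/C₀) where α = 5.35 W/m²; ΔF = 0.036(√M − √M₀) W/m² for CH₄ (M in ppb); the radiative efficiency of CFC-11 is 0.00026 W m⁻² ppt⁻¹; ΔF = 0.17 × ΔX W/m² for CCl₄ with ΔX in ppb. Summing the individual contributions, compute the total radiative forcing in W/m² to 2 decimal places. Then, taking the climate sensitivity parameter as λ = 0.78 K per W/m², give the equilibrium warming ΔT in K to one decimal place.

ΔF = 2.17 W/m²; ΔT = 1.7 K

CO₂: 5.35 × ln(366/274) = 5.35 × ln(1.33577) = 5.35 × 0.28951 = 1.5489 W/m².
CH₄: 0.036 × (√1762 − √729) = 0.036 × (41.9762 − 27.0000) = 0.036 × 14.9762 = 0.5391 W/m².
CFC-11: ΔF = 0.00026 × (256 − 0) = 0.00026 × 256 = 0.0666 W/m².
CCl₄: Δ = 77 − 1 = 76 ppt = 0.076 ppb; ΔF = 0.17 × 0.076 = 0.0129 W/m².
Total ΔF = 1.5489 + 0.5391 + 0.0666 + 0.0129 = 2.1675 W/m².
ΔT = λ ΔF = 0.78 × 2.17 = 1.6926 K.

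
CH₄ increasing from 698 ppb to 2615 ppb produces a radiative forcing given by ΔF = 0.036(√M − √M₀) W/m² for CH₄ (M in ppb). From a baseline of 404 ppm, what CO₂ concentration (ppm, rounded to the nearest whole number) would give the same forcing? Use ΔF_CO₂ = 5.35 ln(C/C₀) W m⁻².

C ≈ 477 ppm

CH₄ forcing: 0.036 × (√2615 − √698) = 0.036 × (51.1371 − 26.4197) = 0.036 × 24.7174 = 0.88983 W/m².
Set 5.35 ln(C/404) = 0.88983: ln(C/404) = 0.88983/5.35 = 0.16632, so C = 404 × e^0.16632 = 404 × 1.18095 = 477.10 ppm.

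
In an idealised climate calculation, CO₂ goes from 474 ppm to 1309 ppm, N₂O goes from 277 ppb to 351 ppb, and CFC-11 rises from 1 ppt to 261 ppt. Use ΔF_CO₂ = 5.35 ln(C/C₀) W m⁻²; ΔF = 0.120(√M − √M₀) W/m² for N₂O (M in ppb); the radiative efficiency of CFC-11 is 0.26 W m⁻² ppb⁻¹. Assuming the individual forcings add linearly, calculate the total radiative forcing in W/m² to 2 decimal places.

CO₂: 5.35 × ln(1309/474) = 5.35 × ln(2.76160) = 5.35 × 1.01581 = 5.4346 W/m².
N₂O: 0.120 × (√351 − √277) = 0.120 × (18.7350 − 16.6433) = 0.120 × 2.0917 = 0.2510 W/m².
CFC-11: Δ = 261 − 1 = 260 ppt = 0.260 ppb; ΔF = 0.26 × 0.260 = 0.0676 W/m².
Total ΔF = 5.4346 + 0.2510 + 0.0676 = 5.7532 W/m².

ΔF = 5.75 W/m²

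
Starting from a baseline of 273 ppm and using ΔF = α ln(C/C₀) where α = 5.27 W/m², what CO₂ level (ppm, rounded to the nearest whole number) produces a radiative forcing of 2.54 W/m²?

C ≈ 442 ppm

Set 5.27 ln(C/273) = 2.54, so ln(C/273) = 2.54/5.27 = 0.48197.
Then C/273 = e^0.48197 = 1.61926, giving C = 273 × 1.61926 = 442.06 ppm.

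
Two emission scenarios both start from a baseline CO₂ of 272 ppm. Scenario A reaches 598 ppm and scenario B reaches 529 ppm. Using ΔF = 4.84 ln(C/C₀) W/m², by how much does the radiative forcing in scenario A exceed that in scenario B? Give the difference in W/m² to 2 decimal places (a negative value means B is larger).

ΔF_A − ΔF_B = 0.59 W/m²

ΔF_A = 4.84 ln(598/272) = 4.84 × 0.78779 = 3.8129 W/m².
ΔF_B = 4.84 ln(529/272) = 4.84 × 0.66519 = 3.2195 W/m².
Difference: 3.8129 − 3.2195 = 0.5934 W/m².
(Equivalently, ΔF_A − ΔF_B = 4.84 ln(598/529) = 4.84 × 0.12260 = 0.5934 W/m².)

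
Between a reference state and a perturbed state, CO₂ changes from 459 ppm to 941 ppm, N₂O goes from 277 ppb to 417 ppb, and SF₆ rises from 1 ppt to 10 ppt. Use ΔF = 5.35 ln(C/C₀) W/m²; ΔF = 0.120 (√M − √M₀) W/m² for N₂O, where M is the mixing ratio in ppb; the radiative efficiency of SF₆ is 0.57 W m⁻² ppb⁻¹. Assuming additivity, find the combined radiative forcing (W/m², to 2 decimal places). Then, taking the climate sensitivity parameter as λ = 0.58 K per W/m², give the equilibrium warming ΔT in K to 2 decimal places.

ΔF = 4.30 W/m²; ΔT = 2.49 K

CO₂: 5.35 × ln(941/459) = 5.35 × ln(2.05011) = 5.35 × 0.71789 = 3.8407 W/m².
N₂O: 0.120 × (√417 − √277) = 0.120 × (20.4206 − 16.6433) = 0.120 × 3.7773 = 0.4533 W/m².
SF₆: Δ = 10 − 1 = 9 ppt = 0.009 ppb; ΔF = 0.57 × 0.009 = 0.0051 W/m².
Total ΔF = 3.8407 + 0.4533 + 0.0051 = 4.2991 W/m².
ΔT = λ ΔF = 0.58 × 4.30 = 2.4940 K.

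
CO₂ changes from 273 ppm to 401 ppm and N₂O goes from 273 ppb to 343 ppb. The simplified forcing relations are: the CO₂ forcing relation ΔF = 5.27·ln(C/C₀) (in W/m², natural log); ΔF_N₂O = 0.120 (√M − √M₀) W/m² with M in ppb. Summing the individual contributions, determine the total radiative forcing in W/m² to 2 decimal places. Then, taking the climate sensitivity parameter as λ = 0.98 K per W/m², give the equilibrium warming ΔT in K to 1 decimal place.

CO₂: 5.27 × ln(401/273) = 5.27 × ln(1.46886) = 5.27 × 0.38449 = 2.0263 W/m².
N₂O: 0.120 × (√343 − √273) = 0.120 × (18.5203 − 16.5227) = 0.120 × 1.9976 = 0.2397 W/m².
Total ΔF = 2.0263 + 0.2397 = 2.2660 W/m².
ΔT = λ ΔF = 0.98 × 2.27 = 2.2246 K.

ΔF = 2.27 W/m²; ΔT = 2.2 K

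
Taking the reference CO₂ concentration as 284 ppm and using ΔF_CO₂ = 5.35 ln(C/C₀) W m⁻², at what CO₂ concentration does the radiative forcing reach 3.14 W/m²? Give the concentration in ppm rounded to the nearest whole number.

Set 5.35 ln(C/284) = 3.14, so ln(C/284) = 3.14/5.35 = 0.58692.
Then C/284 = e^0.58692 = 1.79844, giving C = 284 × 1.79844 = 510.76 ppm.

C ≈ 511 ppm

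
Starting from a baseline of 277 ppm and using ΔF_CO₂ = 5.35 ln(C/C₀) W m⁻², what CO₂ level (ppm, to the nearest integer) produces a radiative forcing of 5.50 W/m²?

C ≈ 774 ppm

Set 5.35 ln(C/277) = 5.50, so ln(C/277) = 5.50/5.35 = 1.02804.
Then C/277 = e^1.02804 = 2.79558, giving C = 277 × 2.79558 = 774.38 ppm.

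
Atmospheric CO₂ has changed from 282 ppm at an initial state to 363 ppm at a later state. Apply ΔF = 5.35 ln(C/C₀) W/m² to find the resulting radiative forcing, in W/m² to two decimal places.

ΔF = 1.35 W/m²

CO₂: 5.35 × ln(363/282) = 5.35 × ln(1.28723) = 5.35 × 0.25249 = 1.3508 W/m².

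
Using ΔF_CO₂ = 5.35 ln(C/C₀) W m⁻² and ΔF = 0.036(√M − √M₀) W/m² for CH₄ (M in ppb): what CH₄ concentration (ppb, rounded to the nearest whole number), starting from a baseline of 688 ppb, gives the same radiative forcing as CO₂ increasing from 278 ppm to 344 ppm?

M ≈ 3351 ppb

CO₂ forcing: 5.35 × ln(344/278) = 5.35 × 0.213021 = 1.13966 W/m².
Set 0.036(√M − √688) = 1.13966: √M = 1.13966/0.036 + √688 = 31.6572 + 26.2298 = 57.8870.
M = (57.8870)² = 3350.90 ppb.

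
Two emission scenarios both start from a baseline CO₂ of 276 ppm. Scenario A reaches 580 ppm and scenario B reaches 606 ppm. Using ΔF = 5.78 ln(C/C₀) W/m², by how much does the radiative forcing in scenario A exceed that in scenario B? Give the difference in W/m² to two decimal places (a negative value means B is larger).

ΔF_A = 5.78 ln(580/276) = 5.78 × 0.74263 = 4.2924 W/m².
ΔF_B = 5.78 ln(606/276) = 5.78 × 0.78648 = 4.5459 W/m².
Difference: 4.2924 − 4.5459 = -0.2535 W/m².
(Equivalently, ΔF_A − ΔF_B = 5.78 ln(580/606) = 5.78 × -0.04385 = -0.2535 W/m².)

ΔF_A − ΔF_B = -0.25 W/m²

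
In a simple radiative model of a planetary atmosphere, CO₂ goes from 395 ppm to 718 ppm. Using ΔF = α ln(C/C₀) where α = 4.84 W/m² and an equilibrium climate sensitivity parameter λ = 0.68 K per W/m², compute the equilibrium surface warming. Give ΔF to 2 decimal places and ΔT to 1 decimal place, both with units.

ΔF = 2.89 W/m²; ΔT = 2.0 K

CO₂: 4.84 × ln(718/395) = 4.84 × ln(1.81772) = 4.84 × 0.59758 = 2.8923 W/m².
ΔT = λ ΔF = 0.68 × 2.89 = 1.9652 K.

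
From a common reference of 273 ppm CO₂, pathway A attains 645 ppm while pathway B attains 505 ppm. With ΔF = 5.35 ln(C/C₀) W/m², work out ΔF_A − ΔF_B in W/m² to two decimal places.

ΔF_A − ΔF_B = 1.31 W/m²

ΔF_A = 5.35 ln(645/273) = 5.35 × 0.85978 = 4.5998 W/m².
ΔF_B = 5.35 ln(505/273) = 5.35 × 0.61509 = 3.2907 W/m².
Difference: 4.5998 − 3.2907 = 1.3091 W/m².
(Equivalently, ΔF_A − ΔF_B = 5.35 ln(645/505) = 5.35 × 0.24469 = 1.3091 W/m².)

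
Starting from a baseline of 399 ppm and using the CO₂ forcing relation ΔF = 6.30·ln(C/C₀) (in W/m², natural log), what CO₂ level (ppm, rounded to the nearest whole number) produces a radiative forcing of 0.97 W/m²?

Set 6.30 ln(C/399) = 0.97, so ln(C/399) = 0.97/6.30 = 0.15397.
Then C/399 = e^0.15397 = 1.16646, giving C = 399 × 1.16646 = 465.42 ppm.

C ≈ 465 ppm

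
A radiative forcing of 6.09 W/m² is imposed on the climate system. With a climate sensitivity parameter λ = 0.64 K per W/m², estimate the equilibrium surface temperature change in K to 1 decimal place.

ΔT = 3.9 K

ΔT = λ ΔF = 0.64 × 6.09 = 3.8976 K.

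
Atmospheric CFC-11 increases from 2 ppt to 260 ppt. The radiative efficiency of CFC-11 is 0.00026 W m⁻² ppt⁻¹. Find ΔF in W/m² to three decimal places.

CFC-11: ΔF = 0.00026 × (260 − 2) = 0.00026 × 258 = 0.0671 W/m².

ΔF = 0.067 W/m²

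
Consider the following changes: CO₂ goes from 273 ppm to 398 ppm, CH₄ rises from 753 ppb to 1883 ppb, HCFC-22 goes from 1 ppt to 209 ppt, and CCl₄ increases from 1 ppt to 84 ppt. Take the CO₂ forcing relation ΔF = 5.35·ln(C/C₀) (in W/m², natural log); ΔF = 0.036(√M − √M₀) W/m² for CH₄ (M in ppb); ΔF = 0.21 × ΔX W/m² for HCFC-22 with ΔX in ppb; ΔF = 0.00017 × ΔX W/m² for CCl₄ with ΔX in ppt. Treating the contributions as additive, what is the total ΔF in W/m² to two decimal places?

ΔF = 2.65 W/m²

CO₂: 5.35 × ln(398/273) = 5.35 × ln(1.45788) = 5.35 × 0.37698 = 2.0168 W/m².
CH₄: 0.036 × (√1883 − √753) = 0.036 × (43.3935 − 27.4408) = 0.036 × 15.9527 = 0.5743 W/m².
HCFC-22: Δ = 209 − 1 = 208 ppt = 0.208 ppb; ΔF = 0.21 × 0.208 = 0.0437 W/m².
CCl₄: ΔF = 0.00017 × (84 − 1) = 0.00017 × 83 = 0.0141 W/m².
Total ΔF = 2.0168 + 0.5743 + 0.0437 + 0.0141 = 2.6489 W/m².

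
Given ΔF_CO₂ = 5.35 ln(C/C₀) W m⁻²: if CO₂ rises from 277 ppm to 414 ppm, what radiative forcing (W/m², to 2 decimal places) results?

CO₂ absorption bands are partially saturated, so forcing scales with the logarithm of the concentration ratio.
CO₂: 5.35 × ln(414/277) = 5.35 × ln(1.49458) = 5.35 × 0.40185 = 2.1499 W/m².

ΔF = 2.15 W/m²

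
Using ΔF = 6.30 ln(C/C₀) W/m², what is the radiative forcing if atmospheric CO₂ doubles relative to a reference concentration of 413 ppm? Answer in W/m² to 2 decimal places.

ΔF = 4.37 W/m²

ΔF = 6.30 × ln(2) = 6.30 × 0.69315 = 4.3668 W/m².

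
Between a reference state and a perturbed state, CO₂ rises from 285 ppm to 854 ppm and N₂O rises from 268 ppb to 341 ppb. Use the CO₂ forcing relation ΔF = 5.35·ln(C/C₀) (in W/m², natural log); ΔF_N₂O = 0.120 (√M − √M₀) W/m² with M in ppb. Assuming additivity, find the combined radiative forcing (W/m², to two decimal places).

ΔF = 6.12 W/m²

CO₂: 5.35 × ln(854/285) = 5.35 × ln(2.99649) = 5.35 × 1.09744 = 5.8713 W/m².
N₂O: 0.120 × (√341 − √268) = 0.120 × (18.4662 − 16.3707) = 0.120 × 2.0955 = 0.2515 W/m².
Total ΔF = 5.8713 + 0.2515 = 6.1228 W/m².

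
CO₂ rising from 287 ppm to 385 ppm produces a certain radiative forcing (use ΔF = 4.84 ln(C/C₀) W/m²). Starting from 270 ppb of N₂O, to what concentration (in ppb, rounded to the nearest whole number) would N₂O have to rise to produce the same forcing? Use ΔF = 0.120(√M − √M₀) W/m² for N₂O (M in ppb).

CO₂ forcing: 4.84 × ln(385/287) = 4.84 × 0.293761 = 1.42180 W/m².
Set 0.120(√M − √270) = 1.42180: √M = 1.42180/0.120 + √270 = 11.8483 + 16.4317 = 28.2800.
M = (28.2800)² = 799.76 ppb.

M ≈ 800 ppb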